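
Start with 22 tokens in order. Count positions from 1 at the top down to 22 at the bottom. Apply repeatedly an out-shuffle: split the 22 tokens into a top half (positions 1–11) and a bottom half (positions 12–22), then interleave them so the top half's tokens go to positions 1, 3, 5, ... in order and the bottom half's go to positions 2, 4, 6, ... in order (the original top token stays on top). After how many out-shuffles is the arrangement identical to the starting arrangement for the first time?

6

The out-shuffle permutes the 22 positions with cycle lengths [1, 1, 2, 3, 3, 6, 6].
Every token is home exactly when every cycle has completed a whole number of laps, i.e. after lcm(1, 2, 3, 6) = 6 out-shuffles.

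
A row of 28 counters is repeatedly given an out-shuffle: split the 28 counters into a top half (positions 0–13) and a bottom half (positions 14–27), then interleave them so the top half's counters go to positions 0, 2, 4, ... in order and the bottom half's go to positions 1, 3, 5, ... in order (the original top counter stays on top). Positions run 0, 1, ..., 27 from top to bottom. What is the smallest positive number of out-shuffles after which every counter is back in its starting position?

18

The out-shuffle permutes the 28 positions with cycle lengths [1, 1, 2, 6, 18].
Every counter is home exactly when every cycle has completed a whole number of laps, i.e. after lcm(1, 2, 6, 18) = 18 out-shuffles.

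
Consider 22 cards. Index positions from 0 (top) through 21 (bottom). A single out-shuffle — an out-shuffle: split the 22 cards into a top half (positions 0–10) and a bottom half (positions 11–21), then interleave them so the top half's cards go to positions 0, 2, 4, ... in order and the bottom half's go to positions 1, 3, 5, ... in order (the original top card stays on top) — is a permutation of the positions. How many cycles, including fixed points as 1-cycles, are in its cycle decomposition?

Trace each unvisited position around until it returns:
(0) (1 2 4 8 16 11) (3 6 12) (5 10 20 19 17 13) (7 14) (9 18 15) (21)
7 cycles in total.

7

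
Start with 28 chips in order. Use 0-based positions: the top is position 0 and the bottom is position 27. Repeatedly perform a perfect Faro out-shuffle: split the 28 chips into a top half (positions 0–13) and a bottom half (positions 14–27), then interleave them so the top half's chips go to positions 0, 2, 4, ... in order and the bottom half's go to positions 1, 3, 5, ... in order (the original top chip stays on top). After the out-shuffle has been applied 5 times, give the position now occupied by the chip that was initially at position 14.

Track the chip's position through each out-shuffle:
14 → 1 → 2 → 4 → 8 → 16

16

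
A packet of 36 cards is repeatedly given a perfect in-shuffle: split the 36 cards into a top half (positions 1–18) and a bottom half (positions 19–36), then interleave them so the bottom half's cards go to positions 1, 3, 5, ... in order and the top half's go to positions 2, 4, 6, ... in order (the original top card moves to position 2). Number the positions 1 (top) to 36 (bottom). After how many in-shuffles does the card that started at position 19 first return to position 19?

36

Follow position 19 under repeated in-shuffles:
19 → 1 → 2 → 4 → 8 → 16 → 32 → 27 → ... → 19 (length 36)
It first returns after 36 in-shuffles.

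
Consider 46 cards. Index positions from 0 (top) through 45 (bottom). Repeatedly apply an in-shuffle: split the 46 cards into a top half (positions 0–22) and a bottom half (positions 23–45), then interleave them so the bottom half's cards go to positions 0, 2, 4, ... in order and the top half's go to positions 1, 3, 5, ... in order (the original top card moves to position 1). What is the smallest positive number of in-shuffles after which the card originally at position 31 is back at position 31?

Follow position 31 under repeated in-shuffles:
31 → 16 → 33 → 20 → 41 → 36 → 26 → 6 → ... → 31 (length 23)
It first returns after 23 in-shuffles.

23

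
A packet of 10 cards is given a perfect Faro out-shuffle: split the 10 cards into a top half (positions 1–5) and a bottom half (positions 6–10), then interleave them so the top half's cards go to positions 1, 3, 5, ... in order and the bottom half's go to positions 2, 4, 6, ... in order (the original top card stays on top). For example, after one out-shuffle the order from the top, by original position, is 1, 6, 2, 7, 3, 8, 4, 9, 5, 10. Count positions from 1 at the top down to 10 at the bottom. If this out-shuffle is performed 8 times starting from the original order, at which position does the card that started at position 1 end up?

1

Position 1 is a fixed point of every out-shuffle, so the card never moves.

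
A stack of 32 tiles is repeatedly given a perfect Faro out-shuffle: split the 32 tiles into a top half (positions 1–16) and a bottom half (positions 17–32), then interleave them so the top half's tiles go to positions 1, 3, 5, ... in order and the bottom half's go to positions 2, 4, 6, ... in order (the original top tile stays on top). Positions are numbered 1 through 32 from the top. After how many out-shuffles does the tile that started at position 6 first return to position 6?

Follow position 6 under repeated out-shuffles:
6 → 11 → 21 → 10 → 19 → 6
It first returns after 5 out-shuffles.

5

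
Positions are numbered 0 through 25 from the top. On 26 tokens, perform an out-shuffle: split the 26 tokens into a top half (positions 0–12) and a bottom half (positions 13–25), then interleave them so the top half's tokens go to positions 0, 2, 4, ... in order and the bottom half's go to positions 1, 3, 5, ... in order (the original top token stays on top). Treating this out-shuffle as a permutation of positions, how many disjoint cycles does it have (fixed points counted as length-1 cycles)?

4

Trace each unvisited position around until it returns:
(0) (1 2 4 8 16 7 ... len 20) (5 10 20 15) (25)
4 cycles in total.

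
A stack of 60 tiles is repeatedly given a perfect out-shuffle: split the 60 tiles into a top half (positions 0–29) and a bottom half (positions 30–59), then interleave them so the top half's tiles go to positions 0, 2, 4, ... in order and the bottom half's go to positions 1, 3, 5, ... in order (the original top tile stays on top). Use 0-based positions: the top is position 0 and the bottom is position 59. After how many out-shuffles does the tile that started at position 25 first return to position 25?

Follow position 25 under repeated out-shuffles:
25 → 50 → 41 → 23 → 46 → 33 → 7 → 14 → ... → 25 (length 58)
It first returns after 58 out-shuffles.

58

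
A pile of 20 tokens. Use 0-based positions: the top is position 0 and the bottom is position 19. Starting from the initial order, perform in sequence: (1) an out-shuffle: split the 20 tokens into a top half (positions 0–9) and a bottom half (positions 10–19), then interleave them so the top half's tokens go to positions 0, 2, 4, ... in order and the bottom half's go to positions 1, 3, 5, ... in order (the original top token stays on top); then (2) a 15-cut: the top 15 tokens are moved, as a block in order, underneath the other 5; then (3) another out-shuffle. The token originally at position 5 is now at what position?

11

Track the token from position 5 forward through each operation:
  after op 1 (out-shuffle): 5 → 10
  after op 2 (cut 15): 10 → 15
  after op 3 (out-shuffle): 15 → 11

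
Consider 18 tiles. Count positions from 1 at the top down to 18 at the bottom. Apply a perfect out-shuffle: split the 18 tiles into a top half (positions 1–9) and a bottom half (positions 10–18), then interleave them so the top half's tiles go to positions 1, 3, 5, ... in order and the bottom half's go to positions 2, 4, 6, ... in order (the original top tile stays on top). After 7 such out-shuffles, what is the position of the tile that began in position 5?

Track the tile's position through each out-shuffle:
5 → 9 → 17 → 16 → 14 → 10 → 2 → 3

3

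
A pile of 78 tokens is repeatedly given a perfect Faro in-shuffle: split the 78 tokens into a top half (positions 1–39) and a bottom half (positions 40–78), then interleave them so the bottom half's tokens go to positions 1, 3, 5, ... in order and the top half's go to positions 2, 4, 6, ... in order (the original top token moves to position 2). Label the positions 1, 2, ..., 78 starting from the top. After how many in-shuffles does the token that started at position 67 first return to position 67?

39

Follow position 67 under repeated in-shuffles:
67 → 55 → 31 → 62 → 45 → 11 → 22 → 44 → ... → 67 (length 39)
It first returns after 39 in-shuffles.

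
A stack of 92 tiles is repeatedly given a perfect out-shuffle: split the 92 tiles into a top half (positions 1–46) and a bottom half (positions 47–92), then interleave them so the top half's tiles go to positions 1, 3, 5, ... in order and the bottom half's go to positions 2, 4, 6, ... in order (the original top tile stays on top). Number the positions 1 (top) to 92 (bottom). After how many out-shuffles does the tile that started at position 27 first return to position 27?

3

Follow position 27 under repeated out-shuffles:
27 → 53 → 14 → 27
It first returns after 3 out-shuffles.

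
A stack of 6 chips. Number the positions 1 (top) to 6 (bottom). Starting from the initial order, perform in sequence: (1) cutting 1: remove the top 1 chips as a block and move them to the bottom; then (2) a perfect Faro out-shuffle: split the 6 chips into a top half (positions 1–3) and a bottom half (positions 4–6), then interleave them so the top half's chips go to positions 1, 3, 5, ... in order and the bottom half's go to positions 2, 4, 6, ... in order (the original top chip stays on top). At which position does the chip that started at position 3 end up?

Track the chip from position 3 forward through each operation:
  after op 1 (cut 1): 3 → 2
  after op 2 (out-shuffle): 2 → 3

3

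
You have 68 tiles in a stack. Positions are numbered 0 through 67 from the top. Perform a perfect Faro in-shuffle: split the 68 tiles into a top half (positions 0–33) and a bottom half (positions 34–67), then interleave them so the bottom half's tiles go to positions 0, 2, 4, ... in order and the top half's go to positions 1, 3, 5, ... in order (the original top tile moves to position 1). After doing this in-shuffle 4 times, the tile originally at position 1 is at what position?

31

Track the tile's position through each in-shuffle:
1 → 3 → 7 → 15 → 31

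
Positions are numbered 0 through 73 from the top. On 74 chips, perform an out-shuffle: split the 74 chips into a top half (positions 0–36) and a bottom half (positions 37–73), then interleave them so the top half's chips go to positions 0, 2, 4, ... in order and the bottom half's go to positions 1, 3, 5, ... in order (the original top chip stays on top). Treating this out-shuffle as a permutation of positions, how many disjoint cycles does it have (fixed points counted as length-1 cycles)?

Trace each unvisited position around until it returns:
(0) (1 2 4 8 16 32 64 55 37) (3 6 12 24 48 23 46 19 38) (5 10 20 40 7 14 28 56 39) (9 18 36 72 71 69 65 57 41) (11 22 44 15 30 60 47 21 42) (13 26 52 31 62 51 29 58 43) (17 34 68 63 53 33 66 59 45) ... plus 2 more
10 cycles in total.

10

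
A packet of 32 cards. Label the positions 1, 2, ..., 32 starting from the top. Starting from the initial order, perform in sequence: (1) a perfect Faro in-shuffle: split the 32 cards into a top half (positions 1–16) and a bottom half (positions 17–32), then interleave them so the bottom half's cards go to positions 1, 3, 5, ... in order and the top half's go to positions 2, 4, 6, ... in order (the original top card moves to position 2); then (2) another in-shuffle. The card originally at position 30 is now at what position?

Track the card from position 30 forward through each operation:
  after op 1 (in-shuffle): 30 → 27
  after op 2 (in-shuffle): 27 → 21

21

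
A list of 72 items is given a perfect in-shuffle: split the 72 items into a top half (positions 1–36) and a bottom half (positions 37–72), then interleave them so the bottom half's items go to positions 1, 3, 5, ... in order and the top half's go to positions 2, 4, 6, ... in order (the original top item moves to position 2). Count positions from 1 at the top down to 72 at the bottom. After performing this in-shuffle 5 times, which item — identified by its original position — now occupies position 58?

52

Work backwards from position 58, undoing one in-shuffle at a time:
58 ← 29 ← 51 ← 62 ← 31 ← 52
So the item now at position 58 started at position 52.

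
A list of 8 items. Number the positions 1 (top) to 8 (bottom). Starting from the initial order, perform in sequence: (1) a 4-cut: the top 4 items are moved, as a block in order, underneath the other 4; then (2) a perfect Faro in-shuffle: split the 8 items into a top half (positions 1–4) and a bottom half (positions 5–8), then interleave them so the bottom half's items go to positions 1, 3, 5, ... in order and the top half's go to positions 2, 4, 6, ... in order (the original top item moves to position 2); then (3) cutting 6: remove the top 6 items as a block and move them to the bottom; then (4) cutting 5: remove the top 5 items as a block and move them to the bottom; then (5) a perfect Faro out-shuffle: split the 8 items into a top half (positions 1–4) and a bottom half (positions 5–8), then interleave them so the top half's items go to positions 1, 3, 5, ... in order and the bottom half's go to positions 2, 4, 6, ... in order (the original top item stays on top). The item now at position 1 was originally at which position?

Undo the operations in reverse order, starting from position 1:
  undo op 5 (out-shuffle, from top half): 1 ← 1
  undo op 4 (cut 5): 1 ← 6
  undo op 3 (cut 6): 6 ← 4
  undo op 2 (in-shuffle, from top half): 4 ← 2
  undo op 1 (cut 4): 2 ← 6
So the item at position 1 came from original position 6.

6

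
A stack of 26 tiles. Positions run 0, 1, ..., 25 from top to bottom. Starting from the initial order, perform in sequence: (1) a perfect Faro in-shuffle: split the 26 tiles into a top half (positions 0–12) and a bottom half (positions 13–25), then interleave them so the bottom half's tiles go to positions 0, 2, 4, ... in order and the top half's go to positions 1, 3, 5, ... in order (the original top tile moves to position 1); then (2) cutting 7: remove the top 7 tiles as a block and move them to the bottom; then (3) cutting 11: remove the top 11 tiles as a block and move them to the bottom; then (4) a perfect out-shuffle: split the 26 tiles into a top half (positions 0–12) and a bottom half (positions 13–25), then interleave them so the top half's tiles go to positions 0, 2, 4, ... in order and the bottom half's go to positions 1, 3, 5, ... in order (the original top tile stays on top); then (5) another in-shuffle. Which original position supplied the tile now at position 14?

Undo the operations in reverse order, starting from position 14:
  undo op 5 (in-shuffle, from bottom half): 14 ← 20
  undo op 4 (out-shuffle, from top half): 20 ← 10
  undo op 3 (cut 11): 10 ← 21
  undo op 2 (cut 7): 21 ← 2
  undo op 1 (in-shuffle, from bottom half): 2 ← 14
So the tile at position 14 came from original position 14.

14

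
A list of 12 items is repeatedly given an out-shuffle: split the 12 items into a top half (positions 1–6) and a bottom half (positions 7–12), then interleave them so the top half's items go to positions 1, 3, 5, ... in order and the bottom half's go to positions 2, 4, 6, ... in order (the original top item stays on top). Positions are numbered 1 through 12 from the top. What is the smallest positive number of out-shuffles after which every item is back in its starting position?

10

The out-shuffle permutes the 12 positions with cycle lengths [1, 1, 10].
Every item is home exactly when every cycle has completed a whole number of laps, i.e. after lcm(1, 10) = 10 out-shuffles.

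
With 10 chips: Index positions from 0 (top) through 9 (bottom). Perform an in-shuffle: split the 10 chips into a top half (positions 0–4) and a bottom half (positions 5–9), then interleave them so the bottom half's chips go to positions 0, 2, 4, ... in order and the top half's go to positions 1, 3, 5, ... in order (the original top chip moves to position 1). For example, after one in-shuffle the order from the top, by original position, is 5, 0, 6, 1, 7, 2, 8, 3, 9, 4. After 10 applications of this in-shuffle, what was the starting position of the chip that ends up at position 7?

Work backwards from position 7, undoing one in-shuffle at a time:
7 ← 3 ← 1 ← 0 ← 5 ← 2 ← 6 ← 8 ← 9 ← 4 ← 7
So the chip now at position 7 started at position 7.

7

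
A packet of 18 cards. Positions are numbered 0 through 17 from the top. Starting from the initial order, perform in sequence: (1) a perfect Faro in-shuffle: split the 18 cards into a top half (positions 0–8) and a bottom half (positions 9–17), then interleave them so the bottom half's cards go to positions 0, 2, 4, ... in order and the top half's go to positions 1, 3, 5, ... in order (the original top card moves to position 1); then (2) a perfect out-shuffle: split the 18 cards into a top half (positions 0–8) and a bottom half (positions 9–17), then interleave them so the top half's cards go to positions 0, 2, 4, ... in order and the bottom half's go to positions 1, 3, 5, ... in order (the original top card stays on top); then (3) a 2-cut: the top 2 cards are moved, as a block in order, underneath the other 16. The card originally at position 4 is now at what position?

17

Track the card from position 4 forward through each operation:
  after op 1 (in-shuffle): 4 → 9
  after op 2 (out-shuffle): 9 → 1
  after op 3 (cut 2): 1 → 17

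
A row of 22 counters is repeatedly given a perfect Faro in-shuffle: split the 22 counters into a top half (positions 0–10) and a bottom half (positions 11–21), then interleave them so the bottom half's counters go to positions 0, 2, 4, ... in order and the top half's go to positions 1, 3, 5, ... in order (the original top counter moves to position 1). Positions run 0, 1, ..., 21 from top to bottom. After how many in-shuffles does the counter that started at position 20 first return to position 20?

Follow position 20 under repeated in-shuffles:
20 → 18 → 14 → 6 → 13 → 4 → 9 → 19 → 16 → 10 → 21 → 20
It first returns after 11 in-shuffles.

11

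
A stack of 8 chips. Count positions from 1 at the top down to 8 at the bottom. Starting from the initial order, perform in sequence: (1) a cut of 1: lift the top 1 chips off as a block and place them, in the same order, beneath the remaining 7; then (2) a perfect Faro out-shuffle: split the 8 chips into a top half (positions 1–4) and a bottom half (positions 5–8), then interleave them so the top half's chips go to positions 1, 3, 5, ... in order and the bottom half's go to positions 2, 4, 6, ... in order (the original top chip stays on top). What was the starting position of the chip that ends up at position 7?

Undo the operations in reverse order, starting from position 7:
  undo op 2 (out-shuffle, from top half): 7 ← 4
  undo op 1 (cut 1): 4 ← 5
So the chip at position 7 came from original position 5.

5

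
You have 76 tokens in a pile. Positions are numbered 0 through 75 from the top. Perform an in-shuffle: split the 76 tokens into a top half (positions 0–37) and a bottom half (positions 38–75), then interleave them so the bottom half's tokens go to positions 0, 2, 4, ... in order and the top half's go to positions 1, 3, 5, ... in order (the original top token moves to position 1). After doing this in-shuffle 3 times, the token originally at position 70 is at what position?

28

Track the token's position through each in-shuffle:
70 → 64 → 52 → 28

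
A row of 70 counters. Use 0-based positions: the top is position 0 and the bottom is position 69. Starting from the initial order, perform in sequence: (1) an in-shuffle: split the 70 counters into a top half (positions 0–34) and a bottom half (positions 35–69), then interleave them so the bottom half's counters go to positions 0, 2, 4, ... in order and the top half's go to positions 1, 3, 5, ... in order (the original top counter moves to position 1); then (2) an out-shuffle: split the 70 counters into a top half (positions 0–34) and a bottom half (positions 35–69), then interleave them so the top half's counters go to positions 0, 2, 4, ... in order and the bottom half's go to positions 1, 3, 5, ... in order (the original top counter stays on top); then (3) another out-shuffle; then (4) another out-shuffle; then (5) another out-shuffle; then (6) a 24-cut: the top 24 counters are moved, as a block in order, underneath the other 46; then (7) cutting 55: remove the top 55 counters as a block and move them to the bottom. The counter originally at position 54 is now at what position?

47

Track the counter from position 54 forward through each operation:
  after op 1 (in-shuffle): 54 → 38
  after op 2 (out-shuffle): 38 → 7
  after op 3 (out-shuffle): 7 → 14
  after op 4 (out-shuffle): 14 → 28
  after op 5 (out-shuffle): 28 → 56
  after op 6 (cut 24): 56 → 32
  after op 7 (cut 55): 32 → 47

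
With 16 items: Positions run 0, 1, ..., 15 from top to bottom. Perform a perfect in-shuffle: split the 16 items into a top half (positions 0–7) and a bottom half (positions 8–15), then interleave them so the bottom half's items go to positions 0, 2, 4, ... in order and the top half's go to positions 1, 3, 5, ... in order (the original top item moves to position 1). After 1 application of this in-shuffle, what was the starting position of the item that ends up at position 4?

10

Work backwards from position 4, undoing one in-shuffle at a time:
4 ← 10
So the item now at position 4 started at position 10.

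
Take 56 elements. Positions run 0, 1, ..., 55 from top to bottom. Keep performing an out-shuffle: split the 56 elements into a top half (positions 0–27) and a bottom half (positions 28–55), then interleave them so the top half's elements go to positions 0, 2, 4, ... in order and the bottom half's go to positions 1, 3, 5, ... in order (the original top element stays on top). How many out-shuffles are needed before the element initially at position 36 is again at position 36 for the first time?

20

Follow position 36 under repeated out-shuffles:
36 → 17 → 34 → 13 → 26 → 52 → 49 → 43 → 31 → 7 → 14 → 28 → 1 → 2 → 4 → 8 → 16 → 32 → 9 → 18 → 36
It first returns after 20 out-shuffles.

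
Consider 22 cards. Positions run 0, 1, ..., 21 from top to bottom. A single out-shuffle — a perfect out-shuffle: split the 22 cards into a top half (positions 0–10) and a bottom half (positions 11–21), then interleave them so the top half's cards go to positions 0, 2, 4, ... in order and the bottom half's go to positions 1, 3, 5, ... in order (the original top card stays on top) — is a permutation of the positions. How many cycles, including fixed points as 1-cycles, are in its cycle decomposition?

Trace each unvisited position around until it returns:
(0) (1 2 4 8 16 11) (3 6 12) (5 10 20 19 17 13) (7 14) (9 18 15) (21)
7 cycles in total.

7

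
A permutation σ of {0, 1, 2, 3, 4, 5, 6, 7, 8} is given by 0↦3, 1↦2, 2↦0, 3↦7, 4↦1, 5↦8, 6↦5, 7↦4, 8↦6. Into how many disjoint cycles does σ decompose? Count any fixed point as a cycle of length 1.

2

Cycle decomposition: (0 3 7 4 1 2) (5 8 6).
2 cycles.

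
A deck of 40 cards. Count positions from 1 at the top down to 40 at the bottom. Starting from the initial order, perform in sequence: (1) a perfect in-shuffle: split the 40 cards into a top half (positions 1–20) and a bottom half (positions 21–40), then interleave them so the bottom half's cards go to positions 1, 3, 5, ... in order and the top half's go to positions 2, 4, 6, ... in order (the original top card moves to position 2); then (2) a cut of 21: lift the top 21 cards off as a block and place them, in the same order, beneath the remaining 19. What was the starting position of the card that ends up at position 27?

4

Undo the operations in reverse order, starting from position 27:
  undo op 2 (cut 21): 27 ← 8
  undo op 1 (in-shuffle, from top half): 8 ← 4
So the card at position 27 came from original position 4.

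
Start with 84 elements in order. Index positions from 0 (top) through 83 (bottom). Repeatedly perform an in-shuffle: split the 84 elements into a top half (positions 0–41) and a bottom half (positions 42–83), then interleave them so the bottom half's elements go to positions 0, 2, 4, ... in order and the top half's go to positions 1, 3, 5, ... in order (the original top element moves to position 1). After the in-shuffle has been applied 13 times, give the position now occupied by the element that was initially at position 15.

1

Track position through each in-shuffle: 15 → 31 → 63 → 42 → 0 → ... (continuing for 13 shuffles total) → 1.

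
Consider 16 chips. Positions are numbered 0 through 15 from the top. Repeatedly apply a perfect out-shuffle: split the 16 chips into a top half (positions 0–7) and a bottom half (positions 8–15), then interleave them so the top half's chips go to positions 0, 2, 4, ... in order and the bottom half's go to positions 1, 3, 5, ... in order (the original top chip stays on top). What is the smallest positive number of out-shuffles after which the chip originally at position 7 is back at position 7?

4

Follow position 7 under repeated out-shuffles:
7 → 14 → 13 → 11 → 7
It first returns after 4 out-shuffles.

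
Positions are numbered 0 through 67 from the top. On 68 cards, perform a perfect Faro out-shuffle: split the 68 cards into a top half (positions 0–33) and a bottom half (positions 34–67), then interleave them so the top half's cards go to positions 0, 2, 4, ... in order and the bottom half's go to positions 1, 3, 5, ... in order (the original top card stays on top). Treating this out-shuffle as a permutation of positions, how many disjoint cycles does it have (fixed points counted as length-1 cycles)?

Trace each unvisited position around until it returns:
(0) (1 2 4 8 16 32 ... len 66) (67)
3 cycles in total.

3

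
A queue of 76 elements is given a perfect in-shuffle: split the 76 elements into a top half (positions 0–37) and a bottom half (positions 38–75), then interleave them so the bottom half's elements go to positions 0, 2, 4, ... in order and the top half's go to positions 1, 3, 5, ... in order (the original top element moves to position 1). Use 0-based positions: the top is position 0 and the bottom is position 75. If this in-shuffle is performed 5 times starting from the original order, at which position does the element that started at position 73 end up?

57

Track the element's position through each in-shuffle:
73 → 70 → 64 → 52 → 28 → 57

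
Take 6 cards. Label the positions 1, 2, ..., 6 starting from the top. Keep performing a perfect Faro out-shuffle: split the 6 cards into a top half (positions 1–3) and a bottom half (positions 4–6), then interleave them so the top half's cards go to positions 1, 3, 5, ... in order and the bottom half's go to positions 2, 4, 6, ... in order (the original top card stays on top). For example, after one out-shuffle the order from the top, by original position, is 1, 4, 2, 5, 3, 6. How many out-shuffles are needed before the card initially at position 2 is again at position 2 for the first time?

Follow position 2 under repeated out-shuffles:
2 → 3 → 5 → 4 → 2
It first returns after 4 out-shuffles.

4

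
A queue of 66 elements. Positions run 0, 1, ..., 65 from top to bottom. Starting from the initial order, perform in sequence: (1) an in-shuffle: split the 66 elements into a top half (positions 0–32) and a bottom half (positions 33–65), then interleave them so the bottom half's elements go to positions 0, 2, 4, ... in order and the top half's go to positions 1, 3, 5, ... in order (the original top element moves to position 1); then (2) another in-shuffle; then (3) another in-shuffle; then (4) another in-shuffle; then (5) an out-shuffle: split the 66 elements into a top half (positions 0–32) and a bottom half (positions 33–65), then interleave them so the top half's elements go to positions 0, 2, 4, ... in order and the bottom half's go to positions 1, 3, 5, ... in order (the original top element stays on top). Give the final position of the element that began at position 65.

35

Track the element from position 65 forward through each operation:
  after op 1 (in-shuffle): 65 → 64
  after op 2 (in-shuffle): 64 → 62
  after op 3 (in-shuffle): 62 → 58
  after op 4 (in-shuffle): 58 → 50
  after op 5 (out-shuffle): 50 → 35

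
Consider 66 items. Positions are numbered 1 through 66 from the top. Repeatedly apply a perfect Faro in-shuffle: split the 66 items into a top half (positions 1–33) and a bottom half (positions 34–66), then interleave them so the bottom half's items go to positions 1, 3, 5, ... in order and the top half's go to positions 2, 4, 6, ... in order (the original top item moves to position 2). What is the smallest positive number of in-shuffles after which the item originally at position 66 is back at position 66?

Follow position 66 under repeated in-shuffles:
66 → 65 → 63 → 59 → 51 → 35 → 3 → 6 → ... → 66 (length 66)
It first returns after 66 in-shuffles.

66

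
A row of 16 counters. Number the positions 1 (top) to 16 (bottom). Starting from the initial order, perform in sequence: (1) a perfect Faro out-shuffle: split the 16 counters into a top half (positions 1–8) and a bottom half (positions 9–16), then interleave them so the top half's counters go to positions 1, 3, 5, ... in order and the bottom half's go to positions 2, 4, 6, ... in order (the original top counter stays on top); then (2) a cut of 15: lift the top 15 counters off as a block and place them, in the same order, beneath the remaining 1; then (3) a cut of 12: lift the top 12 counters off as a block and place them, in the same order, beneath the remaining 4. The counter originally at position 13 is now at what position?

Track the counter from position 13 forward through each operation:
  after op 1 (out-shuffle): 13 → 10
  after op 2 (cut 15): 10 → 11
  after op 3 (cut 12): 11 → 15

15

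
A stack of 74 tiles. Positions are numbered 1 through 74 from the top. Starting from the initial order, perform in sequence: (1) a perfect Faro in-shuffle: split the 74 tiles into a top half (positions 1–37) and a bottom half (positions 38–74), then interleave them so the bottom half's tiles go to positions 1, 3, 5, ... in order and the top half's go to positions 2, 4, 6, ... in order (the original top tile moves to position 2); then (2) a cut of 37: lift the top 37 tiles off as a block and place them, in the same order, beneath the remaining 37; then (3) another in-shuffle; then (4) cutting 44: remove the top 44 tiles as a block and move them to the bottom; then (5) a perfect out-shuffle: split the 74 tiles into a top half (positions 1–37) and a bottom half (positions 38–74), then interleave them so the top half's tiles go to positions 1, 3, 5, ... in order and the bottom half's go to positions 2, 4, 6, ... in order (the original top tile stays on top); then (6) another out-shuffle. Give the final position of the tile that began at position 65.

Track the tile from position 65 forward through each operation:
  after op 1 (in-shuffle): 65 → 55
  after op 2 (cut 37): 55 → 18
  after op 3 (in-shuffle): 18 → 36
  after op 4 (cut 44): 36 → 66
  after op 5 (out-shuffle): 66 → 58
  after op 6 (out-shuffle): 58 → 42

42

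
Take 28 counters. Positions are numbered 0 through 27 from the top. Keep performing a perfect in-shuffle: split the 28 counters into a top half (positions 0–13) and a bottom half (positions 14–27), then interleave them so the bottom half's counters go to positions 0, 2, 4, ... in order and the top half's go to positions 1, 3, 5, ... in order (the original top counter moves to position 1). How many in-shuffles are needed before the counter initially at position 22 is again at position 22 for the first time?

28

Follow position 22 under repeated in-shuffles:
22 → 16 → 4 → 9 → 19 → 10 → 21 → 14 → ... → 22 (length 28)
It first returns after 28 in-shuffles.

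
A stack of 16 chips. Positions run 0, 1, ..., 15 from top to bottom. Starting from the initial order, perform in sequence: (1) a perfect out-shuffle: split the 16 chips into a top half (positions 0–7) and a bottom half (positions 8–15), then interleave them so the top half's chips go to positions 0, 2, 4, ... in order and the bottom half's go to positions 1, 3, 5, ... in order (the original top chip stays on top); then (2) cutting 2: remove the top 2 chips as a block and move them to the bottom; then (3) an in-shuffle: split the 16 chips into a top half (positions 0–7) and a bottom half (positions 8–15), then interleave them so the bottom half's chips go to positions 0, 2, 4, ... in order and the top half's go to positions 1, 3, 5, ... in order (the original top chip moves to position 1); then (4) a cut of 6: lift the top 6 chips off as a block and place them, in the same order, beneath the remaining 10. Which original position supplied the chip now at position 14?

Undo the operations in reverse order, starting from position 14:
  undo op 4 (cut 6): 14 ← 4
  undo op 3 (in-shuffle, from bottom half): 4 ← 10
  undo op 2 (cut 2): 10 ← 12
  undo op 1 (out-shuffle, from top half): 12 ← 6
So the chip at position 14 came from original position 6.

6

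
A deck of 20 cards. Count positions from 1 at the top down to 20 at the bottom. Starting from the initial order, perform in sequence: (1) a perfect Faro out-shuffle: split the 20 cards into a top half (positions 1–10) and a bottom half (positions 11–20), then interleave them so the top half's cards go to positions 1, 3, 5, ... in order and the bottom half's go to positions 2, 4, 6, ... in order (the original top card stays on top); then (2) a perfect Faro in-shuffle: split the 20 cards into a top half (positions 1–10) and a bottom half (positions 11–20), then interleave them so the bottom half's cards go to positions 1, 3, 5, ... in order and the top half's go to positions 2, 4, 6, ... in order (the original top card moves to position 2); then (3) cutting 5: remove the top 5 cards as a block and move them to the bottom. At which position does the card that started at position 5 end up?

Track the card from position 5 forward through each operation:
  after op 1 (out-shuffle): 5 → 9
  after op 2 (in-shuffle): 9 → 18
  after op 3 (cut 5): 18 → 13

13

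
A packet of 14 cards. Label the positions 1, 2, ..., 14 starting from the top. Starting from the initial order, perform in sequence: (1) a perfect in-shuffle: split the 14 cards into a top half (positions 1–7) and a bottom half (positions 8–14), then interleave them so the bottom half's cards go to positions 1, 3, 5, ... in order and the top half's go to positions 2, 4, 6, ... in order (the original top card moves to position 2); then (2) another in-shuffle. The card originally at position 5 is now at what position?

5

Track the card from position 5 forward through each operation:
  after op 1 (in-shuffle): 5 → 10
  after op 2 (in-shuffle): 10 → 5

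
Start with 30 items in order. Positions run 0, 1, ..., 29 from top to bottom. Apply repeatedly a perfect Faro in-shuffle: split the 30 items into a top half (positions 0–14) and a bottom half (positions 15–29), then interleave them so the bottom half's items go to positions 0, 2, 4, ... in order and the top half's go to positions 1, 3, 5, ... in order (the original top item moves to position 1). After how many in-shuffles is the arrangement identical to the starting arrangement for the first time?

5

The in-shuffle permutes the 30 positions with cycle lengths [5, 5, 5, 5, 5, 5].
Every item is home exactly when every cycle has completed a whole number of laps, i.e. after lcm(5) = 5 in-shuffles.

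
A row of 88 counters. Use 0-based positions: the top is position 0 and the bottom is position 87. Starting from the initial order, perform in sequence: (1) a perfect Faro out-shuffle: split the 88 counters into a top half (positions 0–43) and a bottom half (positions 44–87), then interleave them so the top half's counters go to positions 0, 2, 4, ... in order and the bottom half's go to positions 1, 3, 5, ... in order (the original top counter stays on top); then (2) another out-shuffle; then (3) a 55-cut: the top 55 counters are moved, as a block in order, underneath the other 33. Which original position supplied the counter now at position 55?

Undo the operations in reverse order, starting from position 55:
  undo op 3 (cut 55): 55 ← 22
  undo op 2 (out-shuffle, from top half): 22 ← 11
  undo op 1 (out-shuffle, from bottom half): 11 ← 49
So the counter at position 55 came from original position 49.

49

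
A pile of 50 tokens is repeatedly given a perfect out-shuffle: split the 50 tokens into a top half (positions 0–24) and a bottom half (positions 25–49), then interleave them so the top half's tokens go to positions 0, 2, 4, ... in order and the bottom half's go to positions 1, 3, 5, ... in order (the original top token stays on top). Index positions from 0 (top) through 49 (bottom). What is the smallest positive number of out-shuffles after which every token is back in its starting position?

The out-shuffle permutes the 50 positions with cycle lengths [1, 1, 3, 3, 21, 21].
Every token is home exactly when every cycle has completed a whole number of laps, i.e. after lcm(1, 3, 21) = 21 out-shuffles.

21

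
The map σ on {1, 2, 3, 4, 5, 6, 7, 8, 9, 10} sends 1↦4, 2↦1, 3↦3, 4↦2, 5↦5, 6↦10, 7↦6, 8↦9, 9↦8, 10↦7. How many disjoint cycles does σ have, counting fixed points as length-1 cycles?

Cycle decomposition: (1 4 2) (3) (5) (6 10 7) (8 9).
5 cycles.

5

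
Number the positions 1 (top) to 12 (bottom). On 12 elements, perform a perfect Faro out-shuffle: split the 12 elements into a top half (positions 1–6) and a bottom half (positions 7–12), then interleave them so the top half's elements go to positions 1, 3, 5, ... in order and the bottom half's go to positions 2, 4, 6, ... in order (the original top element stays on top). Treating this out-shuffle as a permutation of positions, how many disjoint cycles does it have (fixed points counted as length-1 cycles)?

Trace each unvisited position around until it returns:
(1) (2 3 5 9 6 11 10 8 4 7) (12)
3 cycles in total.

3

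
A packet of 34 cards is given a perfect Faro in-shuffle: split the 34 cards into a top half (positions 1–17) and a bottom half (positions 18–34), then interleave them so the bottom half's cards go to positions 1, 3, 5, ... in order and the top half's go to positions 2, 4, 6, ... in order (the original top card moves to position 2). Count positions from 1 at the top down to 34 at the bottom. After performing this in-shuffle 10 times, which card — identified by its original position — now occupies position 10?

5

Work backwards from position 10, undoing one in-shuffle at a time:
10 ← 5 ← 20 ← 10 ← 5 ← 20 ← 10 ← 5 ← 20 ← 10 ← 5
So the card now at position 10 started at position 5.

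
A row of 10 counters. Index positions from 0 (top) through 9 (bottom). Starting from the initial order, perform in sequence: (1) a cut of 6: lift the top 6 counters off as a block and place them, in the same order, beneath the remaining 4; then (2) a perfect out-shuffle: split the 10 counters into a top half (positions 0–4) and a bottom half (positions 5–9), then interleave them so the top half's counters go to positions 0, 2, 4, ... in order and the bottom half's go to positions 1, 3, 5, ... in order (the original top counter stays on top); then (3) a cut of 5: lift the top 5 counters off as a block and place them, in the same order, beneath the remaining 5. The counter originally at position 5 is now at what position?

Track the counter from position 5 forward through each operation:
  after op 1 (cut 6): 5 → 9
  after op 2 (out-shuffle): 9 → 9
  after op 3 (cut 5): 9 → 4

4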